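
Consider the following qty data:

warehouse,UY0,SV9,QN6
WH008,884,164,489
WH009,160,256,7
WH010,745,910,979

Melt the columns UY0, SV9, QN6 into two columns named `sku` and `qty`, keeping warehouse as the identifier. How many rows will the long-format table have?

3 warehouse values × 3 melted columns = 9 rows.

9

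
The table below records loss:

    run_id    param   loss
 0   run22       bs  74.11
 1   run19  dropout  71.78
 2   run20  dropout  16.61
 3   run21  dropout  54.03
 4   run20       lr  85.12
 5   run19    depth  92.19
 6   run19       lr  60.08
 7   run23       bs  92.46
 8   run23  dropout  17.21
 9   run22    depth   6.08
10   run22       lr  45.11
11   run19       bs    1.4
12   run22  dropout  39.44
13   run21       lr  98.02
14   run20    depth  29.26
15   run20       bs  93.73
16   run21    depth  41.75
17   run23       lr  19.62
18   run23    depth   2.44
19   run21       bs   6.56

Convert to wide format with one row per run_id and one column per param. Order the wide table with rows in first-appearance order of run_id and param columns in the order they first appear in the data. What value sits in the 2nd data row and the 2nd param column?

With rows in first-appearance order of run_id, row 2 is run_id=run19. param columns in first-appearance order: bs, dropout, lr, depth; column 2 is dropout.
Long rows with run_id=run19, param=dropout: loss = 71.78.

71.78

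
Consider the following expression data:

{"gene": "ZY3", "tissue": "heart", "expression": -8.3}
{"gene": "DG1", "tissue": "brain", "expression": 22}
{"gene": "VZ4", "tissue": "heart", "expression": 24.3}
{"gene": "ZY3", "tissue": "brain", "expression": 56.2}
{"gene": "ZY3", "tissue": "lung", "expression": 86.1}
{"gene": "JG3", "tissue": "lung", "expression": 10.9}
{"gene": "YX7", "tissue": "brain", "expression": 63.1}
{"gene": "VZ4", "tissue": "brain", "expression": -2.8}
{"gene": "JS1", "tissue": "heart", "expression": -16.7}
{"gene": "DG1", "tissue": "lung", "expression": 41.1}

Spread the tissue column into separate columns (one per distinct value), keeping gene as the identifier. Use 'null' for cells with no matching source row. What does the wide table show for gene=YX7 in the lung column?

No long-format row has gene=YX7 and tissue=lung, so the cell is null.

null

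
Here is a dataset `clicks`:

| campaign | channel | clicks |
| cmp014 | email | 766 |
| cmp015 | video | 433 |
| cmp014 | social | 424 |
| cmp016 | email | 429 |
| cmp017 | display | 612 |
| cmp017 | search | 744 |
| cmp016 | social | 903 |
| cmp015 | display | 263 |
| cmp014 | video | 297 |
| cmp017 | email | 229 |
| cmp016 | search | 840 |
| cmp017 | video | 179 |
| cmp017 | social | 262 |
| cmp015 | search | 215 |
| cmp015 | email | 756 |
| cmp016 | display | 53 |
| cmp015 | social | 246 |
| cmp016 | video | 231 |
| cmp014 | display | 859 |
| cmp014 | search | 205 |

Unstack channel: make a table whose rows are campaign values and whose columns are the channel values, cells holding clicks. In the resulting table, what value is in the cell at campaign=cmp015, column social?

Wide layout: rows indexed by campaign, columns are the 5 distinct channel values (email, video, social, display, search).
Cell (campaign=cmp015, channel=social) draws from the long row where campaign=cmp015 and channel=social, which has clicks=246.

246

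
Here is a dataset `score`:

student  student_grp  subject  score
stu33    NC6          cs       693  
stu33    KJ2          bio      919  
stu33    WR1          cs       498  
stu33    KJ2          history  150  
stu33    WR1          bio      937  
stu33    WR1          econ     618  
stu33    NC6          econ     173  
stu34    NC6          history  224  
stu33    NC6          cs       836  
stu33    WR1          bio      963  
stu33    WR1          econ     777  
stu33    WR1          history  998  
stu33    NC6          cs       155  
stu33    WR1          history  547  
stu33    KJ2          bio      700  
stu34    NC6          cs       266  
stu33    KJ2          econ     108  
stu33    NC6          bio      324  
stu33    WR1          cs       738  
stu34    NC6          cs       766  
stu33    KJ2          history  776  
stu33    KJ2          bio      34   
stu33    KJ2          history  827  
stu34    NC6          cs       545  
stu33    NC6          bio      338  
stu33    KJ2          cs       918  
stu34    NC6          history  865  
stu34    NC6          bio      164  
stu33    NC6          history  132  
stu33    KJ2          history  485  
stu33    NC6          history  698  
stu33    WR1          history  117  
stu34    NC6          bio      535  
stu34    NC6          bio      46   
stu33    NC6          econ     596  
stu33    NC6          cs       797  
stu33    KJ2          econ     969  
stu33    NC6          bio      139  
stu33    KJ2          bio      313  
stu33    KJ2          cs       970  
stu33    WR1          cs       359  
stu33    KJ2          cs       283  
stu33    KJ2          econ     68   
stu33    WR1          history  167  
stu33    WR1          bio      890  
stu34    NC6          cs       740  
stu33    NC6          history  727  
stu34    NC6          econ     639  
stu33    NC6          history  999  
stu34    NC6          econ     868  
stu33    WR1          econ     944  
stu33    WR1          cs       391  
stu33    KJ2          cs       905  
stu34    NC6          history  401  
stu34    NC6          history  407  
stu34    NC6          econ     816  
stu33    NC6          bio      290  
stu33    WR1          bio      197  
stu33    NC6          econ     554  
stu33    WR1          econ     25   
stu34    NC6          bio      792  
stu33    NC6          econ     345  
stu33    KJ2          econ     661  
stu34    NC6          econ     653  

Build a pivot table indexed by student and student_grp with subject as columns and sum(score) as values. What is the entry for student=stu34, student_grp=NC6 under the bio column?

1537

Rows with student=stu34, student_grp=NC6 and subject=bio: score values are 164, 535, 46, 792.
164 + 535 + 46 + 792 = 1537.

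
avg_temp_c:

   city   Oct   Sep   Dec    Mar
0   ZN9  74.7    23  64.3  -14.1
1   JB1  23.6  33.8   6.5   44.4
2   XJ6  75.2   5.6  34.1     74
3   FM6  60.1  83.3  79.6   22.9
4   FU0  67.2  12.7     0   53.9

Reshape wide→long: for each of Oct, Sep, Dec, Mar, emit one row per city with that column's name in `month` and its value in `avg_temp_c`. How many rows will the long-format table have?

5 city values × 4 melted columns = 20 rows.

20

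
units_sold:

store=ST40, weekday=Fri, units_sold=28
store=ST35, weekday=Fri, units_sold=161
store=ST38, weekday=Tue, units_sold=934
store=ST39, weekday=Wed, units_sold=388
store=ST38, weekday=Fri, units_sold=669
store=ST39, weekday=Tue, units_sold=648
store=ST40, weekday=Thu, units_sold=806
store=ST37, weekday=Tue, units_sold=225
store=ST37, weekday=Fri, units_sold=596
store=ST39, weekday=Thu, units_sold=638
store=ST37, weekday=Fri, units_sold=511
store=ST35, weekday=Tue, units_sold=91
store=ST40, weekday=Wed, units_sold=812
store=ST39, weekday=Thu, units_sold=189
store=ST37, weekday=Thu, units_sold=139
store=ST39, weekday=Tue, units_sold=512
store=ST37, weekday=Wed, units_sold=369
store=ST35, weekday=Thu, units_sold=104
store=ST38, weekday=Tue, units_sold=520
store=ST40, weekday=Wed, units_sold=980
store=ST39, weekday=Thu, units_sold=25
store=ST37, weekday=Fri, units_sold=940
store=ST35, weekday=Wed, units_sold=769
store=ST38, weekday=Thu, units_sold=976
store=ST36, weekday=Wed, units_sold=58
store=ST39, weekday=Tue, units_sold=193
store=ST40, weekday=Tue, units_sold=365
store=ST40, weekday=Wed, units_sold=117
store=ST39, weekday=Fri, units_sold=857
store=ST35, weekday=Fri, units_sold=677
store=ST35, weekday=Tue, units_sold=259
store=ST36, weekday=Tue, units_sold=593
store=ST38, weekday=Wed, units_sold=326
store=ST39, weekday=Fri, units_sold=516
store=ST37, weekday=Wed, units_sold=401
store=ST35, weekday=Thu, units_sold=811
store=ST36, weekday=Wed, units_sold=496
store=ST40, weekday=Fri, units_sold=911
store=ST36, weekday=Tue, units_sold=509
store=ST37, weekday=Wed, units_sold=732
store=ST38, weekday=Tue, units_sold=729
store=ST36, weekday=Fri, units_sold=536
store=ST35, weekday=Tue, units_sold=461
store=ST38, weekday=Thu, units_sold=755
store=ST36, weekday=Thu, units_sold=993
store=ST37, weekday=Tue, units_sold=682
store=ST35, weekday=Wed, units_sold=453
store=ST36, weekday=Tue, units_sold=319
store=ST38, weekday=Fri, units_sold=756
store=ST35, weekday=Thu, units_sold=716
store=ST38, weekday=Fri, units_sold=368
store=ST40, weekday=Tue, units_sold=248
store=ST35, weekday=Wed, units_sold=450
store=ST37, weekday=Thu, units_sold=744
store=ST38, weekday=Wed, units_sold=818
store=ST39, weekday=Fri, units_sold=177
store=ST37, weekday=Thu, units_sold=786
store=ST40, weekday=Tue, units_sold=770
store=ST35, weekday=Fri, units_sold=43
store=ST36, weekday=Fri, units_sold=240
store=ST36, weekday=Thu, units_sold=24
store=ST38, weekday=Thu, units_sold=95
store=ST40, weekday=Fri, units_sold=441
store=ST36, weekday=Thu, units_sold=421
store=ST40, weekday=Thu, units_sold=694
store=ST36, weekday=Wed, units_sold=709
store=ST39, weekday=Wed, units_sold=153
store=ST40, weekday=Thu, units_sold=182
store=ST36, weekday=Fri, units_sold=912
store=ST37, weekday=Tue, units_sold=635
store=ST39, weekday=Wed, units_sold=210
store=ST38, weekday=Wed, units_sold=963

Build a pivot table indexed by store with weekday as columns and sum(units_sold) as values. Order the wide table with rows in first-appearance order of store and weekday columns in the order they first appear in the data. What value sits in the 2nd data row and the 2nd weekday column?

With rows in first-appearance order of store, row 2 is store=ST35. weekday columns in first-appearance order: Fri, Tue, Wed, Thu; column 2 is Tue.
Long rows with store=ST35, weekday=Tue: 91 + 259 + 461 = 811.

811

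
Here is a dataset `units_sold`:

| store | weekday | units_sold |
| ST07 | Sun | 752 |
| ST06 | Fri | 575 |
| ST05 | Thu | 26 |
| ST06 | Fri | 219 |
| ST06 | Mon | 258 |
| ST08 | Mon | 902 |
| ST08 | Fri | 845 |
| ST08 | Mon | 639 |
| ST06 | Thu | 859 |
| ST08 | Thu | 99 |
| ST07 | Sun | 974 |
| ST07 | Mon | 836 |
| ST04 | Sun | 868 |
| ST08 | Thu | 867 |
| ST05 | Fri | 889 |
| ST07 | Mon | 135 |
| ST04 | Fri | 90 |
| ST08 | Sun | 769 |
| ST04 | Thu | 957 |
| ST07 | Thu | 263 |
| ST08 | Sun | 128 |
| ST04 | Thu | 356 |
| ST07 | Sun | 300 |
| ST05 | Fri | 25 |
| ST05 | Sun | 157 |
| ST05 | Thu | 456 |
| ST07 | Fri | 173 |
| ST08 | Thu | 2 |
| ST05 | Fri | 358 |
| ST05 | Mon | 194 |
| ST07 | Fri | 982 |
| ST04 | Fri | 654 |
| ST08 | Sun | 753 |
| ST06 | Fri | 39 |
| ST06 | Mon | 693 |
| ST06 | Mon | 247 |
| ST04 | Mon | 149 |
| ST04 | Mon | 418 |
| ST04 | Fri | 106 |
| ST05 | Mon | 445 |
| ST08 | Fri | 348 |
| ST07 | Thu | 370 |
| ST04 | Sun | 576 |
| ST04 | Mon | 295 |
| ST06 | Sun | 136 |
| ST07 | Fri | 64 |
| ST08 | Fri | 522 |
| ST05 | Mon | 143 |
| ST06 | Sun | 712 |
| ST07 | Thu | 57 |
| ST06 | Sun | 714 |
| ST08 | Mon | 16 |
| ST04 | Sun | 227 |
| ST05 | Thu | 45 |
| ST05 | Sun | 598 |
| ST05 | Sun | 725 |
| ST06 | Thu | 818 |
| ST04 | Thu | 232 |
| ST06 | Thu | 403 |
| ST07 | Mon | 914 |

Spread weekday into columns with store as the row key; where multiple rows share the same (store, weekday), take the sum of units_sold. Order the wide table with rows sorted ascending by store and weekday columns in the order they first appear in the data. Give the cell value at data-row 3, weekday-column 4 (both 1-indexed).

1198

With rows sorted ascending by store, row 3 is store=ST06. weekday columns in first-appearance order: Sun, Fri, Thu, Mon; column 4 is Mon.
Long rows with store=ST06, weekday=Mon: 258 + 693 + 247 = 1198.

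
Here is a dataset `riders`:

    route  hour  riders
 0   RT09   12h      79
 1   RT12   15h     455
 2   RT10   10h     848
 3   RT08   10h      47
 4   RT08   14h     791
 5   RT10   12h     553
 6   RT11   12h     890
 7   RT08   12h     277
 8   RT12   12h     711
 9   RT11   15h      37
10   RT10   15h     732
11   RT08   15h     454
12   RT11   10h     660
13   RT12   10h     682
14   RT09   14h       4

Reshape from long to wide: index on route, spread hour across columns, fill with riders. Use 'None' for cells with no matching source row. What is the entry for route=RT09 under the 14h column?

The long row with route=RT09, hour=14h has riders=4.

4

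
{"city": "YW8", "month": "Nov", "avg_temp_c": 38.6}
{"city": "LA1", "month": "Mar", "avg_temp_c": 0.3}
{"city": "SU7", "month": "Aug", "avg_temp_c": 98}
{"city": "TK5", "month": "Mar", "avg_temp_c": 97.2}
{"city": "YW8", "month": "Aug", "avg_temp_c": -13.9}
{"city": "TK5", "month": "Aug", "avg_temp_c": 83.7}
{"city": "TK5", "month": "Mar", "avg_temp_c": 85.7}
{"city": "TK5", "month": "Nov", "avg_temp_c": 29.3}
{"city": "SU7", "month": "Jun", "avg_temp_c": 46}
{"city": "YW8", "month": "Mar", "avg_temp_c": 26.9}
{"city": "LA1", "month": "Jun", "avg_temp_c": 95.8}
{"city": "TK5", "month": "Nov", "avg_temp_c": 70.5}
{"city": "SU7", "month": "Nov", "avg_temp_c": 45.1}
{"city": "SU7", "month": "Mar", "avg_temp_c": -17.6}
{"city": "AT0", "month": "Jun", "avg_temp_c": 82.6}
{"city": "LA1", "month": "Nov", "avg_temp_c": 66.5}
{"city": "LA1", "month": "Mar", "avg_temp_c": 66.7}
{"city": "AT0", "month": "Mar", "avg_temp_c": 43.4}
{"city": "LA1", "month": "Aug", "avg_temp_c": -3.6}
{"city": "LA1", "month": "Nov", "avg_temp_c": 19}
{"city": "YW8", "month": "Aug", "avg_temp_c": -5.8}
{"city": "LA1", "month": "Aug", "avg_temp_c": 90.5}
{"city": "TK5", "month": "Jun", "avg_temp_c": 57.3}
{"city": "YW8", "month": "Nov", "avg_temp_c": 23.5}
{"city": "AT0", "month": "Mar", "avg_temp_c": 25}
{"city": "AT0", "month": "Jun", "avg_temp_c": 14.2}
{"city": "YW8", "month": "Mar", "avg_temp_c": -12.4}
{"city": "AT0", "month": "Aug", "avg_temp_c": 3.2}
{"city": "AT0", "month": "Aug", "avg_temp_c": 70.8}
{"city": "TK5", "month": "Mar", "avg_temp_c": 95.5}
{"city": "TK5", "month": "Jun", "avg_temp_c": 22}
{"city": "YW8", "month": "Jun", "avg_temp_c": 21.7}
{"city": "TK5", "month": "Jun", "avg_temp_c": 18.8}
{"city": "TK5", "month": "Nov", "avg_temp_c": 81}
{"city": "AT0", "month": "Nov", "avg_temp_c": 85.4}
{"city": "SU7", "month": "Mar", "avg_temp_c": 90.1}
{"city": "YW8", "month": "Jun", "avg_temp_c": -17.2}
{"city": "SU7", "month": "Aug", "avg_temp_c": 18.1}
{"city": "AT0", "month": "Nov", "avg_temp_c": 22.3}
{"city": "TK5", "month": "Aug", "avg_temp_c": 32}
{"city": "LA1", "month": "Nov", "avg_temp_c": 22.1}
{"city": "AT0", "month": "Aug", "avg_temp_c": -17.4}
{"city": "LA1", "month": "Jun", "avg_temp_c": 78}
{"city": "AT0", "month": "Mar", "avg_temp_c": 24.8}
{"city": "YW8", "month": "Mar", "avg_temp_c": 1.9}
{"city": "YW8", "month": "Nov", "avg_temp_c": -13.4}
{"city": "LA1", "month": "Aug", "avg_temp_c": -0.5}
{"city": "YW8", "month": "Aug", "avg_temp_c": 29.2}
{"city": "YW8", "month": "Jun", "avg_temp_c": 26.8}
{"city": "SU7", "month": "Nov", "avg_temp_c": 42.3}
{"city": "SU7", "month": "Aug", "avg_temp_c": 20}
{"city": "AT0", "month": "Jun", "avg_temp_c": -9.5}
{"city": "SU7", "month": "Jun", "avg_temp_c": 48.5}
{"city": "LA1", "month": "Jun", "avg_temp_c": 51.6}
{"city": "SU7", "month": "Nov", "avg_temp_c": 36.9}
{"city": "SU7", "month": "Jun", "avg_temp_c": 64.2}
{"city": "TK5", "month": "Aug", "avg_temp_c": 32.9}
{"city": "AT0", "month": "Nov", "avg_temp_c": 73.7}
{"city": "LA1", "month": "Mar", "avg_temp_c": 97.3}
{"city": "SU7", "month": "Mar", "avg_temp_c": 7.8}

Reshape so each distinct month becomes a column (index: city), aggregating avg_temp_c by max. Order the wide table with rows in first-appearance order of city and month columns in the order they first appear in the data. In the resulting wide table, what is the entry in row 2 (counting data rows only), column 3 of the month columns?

90.5

With rows in first-appearance order of city, row 2 is city=LA1. month columns in first-appearance order: Nov, Mar, Aug, Jun; column 3 is Aug.
Long rows with city=LA1, month=Aug: max(-3.6, 90.5, -0.5) = 90.5.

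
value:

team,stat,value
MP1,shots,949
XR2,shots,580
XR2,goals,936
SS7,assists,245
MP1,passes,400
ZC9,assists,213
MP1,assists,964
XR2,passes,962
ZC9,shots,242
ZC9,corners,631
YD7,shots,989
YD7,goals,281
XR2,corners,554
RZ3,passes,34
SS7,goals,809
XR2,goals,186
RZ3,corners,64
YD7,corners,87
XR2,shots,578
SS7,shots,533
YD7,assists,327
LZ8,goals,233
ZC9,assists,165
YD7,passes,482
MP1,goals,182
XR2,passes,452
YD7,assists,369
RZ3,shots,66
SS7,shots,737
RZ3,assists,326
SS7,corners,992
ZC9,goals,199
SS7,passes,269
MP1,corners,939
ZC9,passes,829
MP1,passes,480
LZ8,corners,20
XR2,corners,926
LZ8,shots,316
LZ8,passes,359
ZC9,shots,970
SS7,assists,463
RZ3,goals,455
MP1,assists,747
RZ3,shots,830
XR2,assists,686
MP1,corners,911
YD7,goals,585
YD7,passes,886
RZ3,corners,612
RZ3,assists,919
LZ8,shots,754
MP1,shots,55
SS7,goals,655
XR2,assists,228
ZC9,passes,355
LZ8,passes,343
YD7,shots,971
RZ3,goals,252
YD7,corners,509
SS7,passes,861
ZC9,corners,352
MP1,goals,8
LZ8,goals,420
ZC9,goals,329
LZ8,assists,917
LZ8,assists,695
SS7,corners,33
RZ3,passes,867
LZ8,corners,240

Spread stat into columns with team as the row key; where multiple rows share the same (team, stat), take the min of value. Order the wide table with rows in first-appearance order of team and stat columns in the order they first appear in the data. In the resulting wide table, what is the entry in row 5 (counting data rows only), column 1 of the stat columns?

971

With rows in first-appearance order of team, row 5 is team=YD7. stat columns in first-appearance order: shots, goals, assists, passes, corners; column 1 is shots.
Long rows with team=YD7, stat=shots: min(989, 971) = 971.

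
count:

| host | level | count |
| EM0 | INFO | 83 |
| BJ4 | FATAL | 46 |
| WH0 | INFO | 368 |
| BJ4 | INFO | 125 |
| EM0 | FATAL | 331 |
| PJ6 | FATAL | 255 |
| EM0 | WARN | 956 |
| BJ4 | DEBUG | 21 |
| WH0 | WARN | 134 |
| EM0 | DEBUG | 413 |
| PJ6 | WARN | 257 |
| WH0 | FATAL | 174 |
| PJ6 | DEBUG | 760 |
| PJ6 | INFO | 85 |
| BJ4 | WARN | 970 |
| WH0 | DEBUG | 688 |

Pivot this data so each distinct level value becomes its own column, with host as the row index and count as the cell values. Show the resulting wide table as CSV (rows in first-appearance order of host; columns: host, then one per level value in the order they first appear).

host,INFO,FATAL,WARN,DEBUG
EM0,83,331,956,413
BJ4,125,46,970,21
WH0,368,174,134,688
PJ6,85,255,257,760

Columns: host plus the 4 distinct level values (INFO, FATAL, WARN, DEBUG).
For example, row EM0 column INFO takes count=83 from the long row (EM0, INFO).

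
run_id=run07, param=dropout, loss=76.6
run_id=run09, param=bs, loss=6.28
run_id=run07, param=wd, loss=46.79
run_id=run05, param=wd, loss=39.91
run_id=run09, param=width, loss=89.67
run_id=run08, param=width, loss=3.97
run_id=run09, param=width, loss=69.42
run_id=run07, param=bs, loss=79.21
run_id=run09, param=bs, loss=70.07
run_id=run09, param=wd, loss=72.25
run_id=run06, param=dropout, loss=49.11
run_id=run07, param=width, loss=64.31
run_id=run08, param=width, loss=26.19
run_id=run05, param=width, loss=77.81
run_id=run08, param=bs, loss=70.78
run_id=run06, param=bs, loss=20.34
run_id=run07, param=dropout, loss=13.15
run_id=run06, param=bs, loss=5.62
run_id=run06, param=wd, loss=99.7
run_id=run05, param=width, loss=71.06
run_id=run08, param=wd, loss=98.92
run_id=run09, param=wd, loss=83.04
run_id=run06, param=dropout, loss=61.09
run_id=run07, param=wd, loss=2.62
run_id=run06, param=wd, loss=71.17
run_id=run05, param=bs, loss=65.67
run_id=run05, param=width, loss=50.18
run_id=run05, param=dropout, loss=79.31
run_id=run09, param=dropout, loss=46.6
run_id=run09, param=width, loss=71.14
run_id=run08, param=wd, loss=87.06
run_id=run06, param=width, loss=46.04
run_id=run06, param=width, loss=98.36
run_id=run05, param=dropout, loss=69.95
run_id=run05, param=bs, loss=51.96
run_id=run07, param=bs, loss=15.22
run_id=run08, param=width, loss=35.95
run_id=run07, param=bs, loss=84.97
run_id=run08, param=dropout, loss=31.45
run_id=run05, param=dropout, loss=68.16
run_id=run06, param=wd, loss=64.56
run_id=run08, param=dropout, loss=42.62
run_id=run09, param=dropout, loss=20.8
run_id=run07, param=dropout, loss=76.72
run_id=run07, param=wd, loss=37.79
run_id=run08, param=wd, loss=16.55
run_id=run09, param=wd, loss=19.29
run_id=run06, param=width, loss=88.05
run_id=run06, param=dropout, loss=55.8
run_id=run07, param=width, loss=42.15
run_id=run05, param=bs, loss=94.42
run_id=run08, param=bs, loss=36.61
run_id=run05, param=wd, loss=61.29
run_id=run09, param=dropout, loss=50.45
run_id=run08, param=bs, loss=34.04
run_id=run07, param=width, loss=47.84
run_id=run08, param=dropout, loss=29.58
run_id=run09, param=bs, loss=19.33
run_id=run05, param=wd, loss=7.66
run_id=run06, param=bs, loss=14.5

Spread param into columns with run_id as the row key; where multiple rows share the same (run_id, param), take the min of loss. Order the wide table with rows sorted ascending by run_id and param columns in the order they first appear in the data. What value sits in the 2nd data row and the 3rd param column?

64.56

With rows sorted ascending by run_id, row 2 is run_id=run06. param columns in first-appearance order: dropout, bs, wd, width; column 3 is wd.
Long rows with run_id=run06, param=wd: min(99.7, 71.17, 64.56) = 64.56.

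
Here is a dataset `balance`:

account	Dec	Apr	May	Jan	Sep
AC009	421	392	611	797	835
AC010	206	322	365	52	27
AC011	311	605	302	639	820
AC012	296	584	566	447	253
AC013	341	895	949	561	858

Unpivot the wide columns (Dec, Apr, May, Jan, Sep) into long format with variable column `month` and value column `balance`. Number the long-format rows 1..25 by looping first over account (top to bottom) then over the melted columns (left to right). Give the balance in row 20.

253

25 rows total (5 × 5). Row 20: index ⌊(20-1)/5⌋ = 3 into account → AC012; (20-1) mod 5 = 4 into the melted columns → Sep.
So row 20 is (AC012, Sep, 253); balance = 253.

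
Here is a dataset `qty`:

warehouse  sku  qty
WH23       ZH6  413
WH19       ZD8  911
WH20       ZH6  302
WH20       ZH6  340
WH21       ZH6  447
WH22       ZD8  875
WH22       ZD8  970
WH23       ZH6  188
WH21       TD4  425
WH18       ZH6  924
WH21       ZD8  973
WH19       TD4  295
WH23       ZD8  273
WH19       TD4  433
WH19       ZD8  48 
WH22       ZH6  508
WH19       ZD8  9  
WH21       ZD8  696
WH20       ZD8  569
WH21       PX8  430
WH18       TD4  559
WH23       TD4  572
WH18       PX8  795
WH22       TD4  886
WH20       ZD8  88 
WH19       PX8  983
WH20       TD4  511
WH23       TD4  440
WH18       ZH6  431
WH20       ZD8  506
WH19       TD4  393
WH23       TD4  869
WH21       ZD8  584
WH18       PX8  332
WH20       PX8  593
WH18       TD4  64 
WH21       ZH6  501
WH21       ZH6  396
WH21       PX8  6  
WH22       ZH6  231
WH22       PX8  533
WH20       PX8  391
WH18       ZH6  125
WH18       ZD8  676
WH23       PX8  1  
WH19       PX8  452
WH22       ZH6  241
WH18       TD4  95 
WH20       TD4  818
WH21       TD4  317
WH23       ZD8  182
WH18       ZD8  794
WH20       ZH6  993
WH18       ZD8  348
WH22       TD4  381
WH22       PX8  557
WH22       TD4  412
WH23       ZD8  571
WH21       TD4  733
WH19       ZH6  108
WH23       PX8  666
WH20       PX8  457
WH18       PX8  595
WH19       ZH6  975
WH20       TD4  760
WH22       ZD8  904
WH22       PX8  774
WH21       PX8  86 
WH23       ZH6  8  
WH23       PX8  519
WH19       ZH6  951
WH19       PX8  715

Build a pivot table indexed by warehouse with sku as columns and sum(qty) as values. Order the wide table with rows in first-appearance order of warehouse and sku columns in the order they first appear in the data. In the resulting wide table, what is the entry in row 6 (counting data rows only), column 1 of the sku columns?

1480

With rows in first-appearance order of warehouse, row 6 is warehouse=WH18. sku columns in first-appearance order: ZH6, ZD8, TD4, PX8; column 1 is ZH6.
Long rows with warehouse=WH18, sku=ZH6: 924 + 431 + 125 = 1480.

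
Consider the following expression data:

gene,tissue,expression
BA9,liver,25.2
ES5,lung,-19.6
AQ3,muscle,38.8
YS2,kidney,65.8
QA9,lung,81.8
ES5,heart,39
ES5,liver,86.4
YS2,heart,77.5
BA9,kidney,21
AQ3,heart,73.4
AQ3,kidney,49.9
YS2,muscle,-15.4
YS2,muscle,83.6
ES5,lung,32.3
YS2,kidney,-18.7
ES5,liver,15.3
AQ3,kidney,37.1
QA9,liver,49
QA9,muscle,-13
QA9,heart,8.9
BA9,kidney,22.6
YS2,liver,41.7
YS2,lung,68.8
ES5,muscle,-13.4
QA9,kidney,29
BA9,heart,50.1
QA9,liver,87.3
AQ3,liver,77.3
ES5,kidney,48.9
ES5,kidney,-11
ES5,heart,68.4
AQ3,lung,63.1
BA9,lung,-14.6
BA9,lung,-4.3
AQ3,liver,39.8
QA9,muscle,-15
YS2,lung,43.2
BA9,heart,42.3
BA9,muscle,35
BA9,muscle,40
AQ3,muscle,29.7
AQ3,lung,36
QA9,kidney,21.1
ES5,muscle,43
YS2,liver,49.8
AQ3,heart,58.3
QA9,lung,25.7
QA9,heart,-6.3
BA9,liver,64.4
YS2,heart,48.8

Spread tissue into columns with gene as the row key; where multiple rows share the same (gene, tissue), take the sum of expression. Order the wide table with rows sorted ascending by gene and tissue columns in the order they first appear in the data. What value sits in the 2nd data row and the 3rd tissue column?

With rows sorted ascending by gene, row 2 is gene=BA9. tissue columns in first-appearance order: liver, lung, muscle, kidney, heart; column 3 is muscle.
Long rows with gene=BA9, tissue=muscle: 35 + 40 = 75.

75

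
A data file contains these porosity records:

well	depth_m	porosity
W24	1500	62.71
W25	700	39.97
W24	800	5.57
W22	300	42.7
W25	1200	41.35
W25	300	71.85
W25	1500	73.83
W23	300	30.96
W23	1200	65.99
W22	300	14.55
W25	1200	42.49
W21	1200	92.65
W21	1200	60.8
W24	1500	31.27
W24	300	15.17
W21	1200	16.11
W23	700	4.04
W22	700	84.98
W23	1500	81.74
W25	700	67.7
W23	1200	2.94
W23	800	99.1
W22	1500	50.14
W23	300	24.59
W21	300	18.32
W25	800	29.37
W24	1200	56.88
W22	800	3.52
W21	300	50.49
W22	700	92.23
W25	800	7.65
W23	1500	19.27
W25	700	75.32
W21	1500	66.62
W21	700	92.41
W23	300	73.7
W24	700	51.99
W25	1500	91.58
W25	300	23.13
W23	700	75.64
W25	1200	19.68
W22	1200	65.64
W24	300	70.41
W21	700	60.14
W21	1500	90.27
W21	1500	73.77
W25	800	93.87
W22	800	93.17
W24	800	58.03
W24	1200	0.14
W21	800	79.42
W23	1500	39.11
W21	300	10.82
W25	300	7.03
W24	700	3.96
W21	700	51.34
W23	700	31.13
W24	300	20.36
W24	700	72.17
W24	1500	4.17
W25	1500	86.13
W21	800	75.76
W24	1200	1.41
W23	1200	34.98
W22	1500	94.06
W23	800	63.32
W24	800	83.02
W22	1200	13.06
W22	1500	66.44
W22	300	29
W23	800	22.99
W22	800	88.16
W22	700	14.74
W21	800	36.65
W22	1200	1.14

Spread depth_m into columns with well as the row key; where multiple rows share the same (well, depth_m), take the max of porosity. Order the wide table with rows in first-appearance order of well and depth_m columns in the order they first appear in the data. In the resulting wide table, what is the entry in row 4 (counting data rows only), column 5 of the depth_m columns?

65.99

With rows in first-appearance order of well, row 4 is well=W23. depth_m columns in first-appearance order: 1500, 700, 800, 300, 1200; column 5 is 1200.
Long rows with well=W23, depth_m=1200: max(65.99, 2.94, 34.98) = 65.99.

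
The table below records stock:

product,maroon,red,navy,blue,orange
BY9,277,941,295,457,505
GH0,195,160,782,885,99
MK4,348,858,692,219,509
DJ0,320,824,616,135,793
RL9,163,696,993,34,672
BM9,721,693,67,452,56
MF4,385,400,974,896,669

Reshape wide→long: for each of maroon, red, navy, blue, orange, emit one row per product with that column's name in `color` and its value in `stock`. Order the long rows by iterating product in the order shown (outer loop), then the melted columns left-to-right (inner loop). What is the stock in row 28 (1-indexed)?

67

35 rows total (7 × 5). Row 28: index ⌊(28-1)/5⌋ = 5 into product → BM9; (28-1) mod 5 = 2 into the melted columns → navy.
So row 28 is (BM9, navy, 67); stock = 67.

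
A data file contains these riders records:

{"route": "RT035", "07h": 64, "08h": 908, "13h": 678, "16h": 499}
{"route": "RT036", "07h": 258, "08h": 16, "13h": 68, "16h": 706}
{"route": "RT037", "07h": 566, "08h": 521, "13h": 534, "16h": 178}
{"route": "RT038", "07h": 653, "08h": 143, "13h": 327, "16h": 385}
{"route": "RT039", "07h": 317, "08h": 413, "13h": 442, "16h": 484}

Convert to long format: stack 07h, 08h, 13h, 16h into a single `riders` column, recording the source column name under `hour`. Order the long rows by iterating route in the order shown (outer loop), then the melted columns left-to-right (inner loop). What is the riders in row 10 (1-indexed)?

521

20 rows total (5 × 4). Row 10: index ⌊(10-1)/4⌋ = 2 into route → RT037; (10-1) mod 4 = 1 into the melted columns → 08h.
So row 10 is (RT037, 08h, 521); riders = 521.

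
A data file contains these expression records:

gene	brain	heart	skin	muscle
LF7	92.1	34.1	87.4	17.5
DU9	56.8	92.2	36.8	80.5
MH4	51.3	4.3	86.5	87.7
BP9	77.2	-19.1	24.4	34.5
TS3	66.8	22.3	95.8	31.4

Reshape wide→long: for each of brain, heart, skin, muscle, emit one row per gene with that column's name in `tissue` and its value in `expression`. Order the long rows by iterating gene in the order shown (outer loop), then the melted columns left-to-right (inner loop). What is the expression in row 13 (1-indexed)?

20 rows total (5 × 4). Row 13: index ⌊(13-1)/4⌋ = 3 into gene → BP9; (13-1) mod 4 = 0 into the melted columns → brain.
So row 13 is (BP9, brain, 77.2); expression = 77.2.

77.2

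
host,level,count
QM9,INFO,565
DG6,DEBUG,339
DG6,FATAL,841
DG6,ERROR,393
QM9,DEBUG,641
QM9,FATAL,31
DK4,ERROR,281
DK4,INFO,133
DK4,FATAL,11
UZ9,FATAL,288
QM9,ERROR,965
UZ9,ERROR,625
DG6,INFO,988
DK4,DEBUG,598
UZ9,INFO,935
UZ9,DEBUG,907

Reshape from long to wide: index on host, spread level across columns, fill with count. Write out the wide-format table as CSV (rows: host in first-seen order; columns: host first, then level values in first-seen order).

host,INFO,DEBUG,FATAL,ERROR
QM9,565,641,31,965
DG6,988,339,841,393
DK4,133,598,11,281
UZ9,935,907,288,625

Columns: host plus the 4 distinct level values (INFO, DEBUG, FATAL, ERROR).
For example, row QM9 column INFO takes count=565 from the long row (QM9, INFO).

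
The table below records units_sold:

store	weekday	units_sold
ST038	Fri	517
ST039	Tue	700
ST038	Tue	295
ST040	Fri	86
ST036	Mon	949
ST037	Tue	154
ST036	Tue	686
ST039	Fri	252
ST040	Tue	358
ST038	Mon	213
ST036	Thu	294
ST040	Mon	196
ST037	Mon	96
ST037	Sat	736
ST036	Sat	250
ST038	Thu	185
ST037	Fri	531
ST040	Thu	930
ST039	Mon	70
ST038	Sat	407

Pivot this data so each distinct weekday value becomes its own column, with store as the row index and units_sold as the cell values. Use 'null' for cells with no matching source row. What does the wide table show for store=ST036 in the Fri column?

null

No long-format row has store=ST036 and weekday=Fri, so the cell is null.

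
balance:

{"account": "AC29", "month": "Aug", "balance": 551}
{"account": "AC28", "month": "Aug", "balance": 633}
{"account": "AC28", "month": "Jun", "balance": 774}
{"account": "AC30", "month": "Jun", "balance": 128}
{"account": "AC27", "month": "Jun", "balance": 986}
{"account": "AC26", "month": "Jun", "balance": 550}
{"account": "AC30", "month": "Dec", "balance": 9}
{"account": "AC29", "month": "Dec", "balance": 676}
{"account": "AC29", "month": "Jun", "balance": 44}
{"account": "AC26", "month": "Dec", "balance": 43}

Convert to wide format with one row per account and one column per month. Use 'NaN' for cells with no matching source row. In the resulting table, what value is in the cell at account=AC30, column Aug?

NaN

No long-format row has account=AC30 and month=Aug, so the cell is NaN.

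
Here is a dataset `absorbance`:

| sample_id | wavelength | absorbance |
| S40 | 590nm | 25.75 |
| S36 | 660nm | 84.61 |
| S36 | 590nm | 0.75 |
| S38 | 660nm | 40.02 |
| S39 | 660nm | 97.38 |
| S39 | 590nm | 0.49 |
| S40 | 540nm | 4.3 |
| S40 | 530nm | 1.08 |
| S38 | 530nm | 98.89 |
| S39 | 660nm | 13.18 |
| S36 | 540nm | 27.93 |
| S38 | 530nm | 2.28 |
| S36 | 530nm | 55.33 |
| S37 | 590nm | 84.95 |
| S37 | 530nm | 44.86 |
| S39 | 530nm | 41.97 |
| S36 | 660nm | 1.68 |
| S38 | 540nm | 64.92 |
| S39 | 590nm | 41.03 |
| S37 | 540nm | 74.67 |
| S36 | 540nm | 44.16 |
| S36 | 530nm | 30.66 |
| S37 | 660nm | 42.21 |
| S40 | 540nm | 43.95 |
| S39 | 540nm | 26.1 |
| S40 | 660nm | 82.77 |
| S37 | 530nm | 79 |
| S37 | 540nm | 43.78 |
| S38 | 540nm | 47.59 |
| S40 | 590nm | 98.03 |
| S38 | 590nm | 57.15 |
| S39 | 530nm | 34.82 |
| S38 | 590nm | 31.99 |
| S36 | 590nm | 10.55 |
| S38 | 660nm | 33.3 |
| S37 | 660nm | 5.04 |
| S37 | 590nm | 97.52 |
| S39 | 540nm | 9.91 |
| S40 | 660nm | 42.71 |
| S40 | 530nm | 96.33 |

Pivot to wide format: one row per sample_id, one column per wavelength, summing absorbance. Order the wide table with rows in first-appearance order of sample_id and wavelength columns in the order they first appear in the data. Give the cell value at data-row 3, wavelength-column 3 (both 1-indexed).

112.51

With rows in first-appearance order of sample_id, row 3 is sample_id=S38. wavelength columns in first-appearance order: 590nm, 660nm, 540nm, 530nm; column 3 is 540nm.
Long rows with sample_id=S38, wavelength=540nm: 64.92 + 47.59 = 112.51.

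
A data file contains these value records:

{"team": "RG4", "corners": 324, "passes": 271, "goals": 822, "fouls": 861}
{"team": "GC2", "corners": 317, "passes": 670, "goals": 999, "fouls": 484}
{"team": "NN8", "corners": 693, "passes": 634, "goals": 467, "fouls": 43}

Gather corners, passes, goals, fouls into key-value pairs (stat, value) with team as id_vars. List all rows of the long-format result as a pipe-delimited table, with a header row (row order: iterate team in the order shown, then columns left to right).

| team | stat | value |
| RG4 | corners | 324 |
| RG4 | passes | 271 |
| RG4 | goals | 822 |
| RG4 | fouls | 861 |
| GC2 | corners | 317 |
| GC2 | passes | 670 |
| GC2 | goals | 999 |
| GC2 | fouls | 484 |
| NN8 | corners | 693 |
| NN8 | passes | 634 |
| NN8 | goals | 467 |
| NN8 | fouls | 43 |

Each (team, column) pair becomes one row: 3 × 4 = 12 rows.
For example, (RG4, corners) → value=324.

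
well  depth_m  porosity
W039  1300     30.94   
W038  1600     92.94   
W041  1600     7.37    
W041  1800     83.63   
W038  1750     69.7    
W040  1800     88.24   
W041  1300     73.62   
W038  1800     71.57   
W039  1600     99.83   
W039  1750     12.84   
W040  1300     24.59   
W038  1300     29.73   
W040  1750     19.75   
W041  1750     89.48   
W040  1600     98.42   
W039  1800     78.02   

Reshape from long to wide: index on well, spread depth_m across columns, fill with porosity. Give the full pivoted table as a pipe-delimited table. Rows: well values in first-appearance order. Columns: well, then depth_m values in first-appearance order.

| well | 1300 | 1600 | 1800 | 1750 |
| W039 | 30.94 | 99.83 | 78.02 | 12.84 |
| W038 | 29.73 | 92.94 | 71.57 | 69.7 |
| W041 | 73.62 | 7.37 | 83.63 | 89.48 |
| W040 | 24.59 | 98.42 | 88.24 | 19.75 |

Columns: well plus the 4 distinct depth_m values (1300, 1600, 1800, 1750).
For example, row W039 column 1300 takes porosity=30.94 from the long row (W039, 1300).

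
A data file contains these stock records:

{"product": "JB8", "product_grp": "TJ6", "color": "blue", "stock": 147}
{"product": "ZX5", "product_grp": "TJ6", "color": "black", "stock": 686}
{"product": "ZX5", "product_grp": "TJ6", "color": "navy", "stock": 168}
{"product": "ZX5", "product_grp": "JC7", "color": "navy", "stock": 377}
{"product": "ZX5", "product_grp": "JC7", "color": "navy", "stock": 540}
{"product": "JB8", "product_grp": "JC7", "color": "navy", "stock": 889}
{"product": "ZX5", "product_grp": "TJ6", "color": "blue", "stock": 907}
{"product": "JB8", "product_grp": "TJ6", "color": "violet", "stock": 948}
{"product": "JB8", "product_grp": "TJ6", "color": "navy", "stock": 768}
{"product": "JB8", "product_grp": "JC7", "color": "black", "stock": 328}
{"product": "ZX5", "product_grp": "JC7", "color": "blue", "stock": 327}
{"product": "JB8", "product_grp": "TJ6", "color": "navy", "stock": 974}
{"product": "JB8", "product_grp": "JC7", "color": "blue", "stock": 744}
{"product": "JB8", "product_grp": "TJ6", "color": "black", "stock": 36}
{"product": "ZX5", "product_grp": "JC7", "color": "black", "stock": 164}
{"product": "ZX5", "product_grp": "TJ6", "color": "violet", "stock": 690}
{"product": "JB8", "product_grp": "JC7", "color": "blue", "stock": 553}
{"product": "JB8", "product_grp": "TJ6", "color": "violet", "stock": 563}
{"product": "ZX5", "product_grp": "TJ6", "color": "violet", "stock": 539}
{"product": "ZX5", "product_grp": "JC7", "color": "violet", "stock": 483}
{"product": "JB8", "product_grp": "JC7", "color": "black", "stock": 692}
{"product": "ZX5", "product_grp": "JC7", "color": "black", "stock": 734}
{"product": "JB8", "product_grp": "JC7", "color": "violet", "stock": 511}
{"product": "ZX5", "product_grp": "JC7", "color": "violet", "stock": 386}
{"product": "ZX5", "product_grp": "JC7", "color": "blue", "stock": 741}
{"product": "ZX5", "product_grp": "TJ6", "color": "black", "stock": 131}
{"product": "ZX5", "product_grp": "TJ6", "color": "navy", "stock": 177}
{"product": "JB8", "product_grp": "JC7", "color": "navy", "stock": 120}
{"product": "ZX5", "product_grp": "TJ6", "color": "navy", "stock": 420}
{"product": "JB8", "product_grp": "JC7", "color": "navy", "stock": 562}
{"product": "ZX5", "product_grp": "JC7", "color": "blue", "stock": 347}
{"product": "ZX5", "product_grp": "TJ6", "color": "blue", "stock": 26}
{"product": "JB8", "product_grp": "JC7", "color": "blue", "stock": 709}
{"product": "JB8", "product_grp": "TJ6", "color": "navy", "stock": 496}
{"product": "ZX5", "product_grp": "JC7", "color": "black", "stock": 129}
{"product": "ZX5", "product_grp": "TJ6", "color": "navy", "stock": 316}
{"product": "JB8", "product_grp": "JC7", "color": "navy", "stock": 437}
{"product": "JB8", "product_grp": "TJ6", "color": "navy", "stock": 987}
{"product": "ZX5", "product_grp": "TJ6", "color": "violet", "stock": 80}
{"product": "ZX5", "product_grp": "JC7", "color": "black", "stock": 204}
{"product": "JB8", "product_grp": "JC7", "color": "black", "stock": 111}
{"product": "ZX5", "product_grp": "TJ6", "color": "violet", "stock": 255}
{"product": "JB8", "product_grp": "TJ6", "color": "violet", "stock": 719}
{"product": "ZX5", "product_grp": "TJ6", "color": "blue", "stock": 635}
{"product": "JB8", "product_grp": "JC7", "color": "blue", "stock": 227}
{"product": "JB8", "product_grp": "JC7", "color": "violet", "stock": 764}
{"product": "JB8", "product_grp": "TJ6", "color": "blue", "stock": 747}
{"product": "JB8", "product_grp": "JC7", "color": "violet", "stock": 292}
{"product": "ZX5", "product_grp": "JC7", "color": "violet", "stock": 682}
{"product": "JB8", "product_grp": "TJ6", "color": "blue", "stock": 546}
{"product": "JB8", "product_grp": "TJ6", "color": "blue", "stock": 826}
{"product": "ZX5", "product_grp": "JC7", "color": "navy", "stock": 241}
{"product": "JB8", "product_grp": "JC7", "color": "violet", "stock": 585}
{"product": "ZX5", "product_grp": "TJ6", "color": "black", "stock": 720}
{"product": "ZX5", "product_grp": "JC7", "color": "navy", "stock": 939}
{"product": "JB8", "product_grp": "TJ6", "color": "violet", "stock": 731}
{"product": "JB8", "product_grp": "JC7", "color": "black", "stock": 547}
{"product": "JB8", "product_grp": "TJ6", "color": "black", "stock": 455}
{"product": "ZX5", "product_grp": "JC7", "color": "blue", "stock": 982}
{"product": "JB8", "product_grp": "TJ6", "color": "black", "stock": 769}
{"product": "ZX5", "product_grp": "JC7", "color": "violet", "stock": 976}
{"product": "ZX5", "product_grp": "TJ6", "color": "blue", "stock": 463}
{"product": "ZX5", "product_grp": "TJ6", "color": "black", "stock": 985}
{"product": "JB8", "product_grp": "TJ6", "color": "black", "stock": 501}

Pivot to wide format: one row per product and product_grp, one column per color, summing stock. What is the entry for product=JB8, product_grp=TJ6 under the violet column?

Rows with product=JB8, product_grp=TJ6 and color=violet: stock values are 948, 563, 719, 731.
948 + 563 + 719 + 731 = 2961.

2961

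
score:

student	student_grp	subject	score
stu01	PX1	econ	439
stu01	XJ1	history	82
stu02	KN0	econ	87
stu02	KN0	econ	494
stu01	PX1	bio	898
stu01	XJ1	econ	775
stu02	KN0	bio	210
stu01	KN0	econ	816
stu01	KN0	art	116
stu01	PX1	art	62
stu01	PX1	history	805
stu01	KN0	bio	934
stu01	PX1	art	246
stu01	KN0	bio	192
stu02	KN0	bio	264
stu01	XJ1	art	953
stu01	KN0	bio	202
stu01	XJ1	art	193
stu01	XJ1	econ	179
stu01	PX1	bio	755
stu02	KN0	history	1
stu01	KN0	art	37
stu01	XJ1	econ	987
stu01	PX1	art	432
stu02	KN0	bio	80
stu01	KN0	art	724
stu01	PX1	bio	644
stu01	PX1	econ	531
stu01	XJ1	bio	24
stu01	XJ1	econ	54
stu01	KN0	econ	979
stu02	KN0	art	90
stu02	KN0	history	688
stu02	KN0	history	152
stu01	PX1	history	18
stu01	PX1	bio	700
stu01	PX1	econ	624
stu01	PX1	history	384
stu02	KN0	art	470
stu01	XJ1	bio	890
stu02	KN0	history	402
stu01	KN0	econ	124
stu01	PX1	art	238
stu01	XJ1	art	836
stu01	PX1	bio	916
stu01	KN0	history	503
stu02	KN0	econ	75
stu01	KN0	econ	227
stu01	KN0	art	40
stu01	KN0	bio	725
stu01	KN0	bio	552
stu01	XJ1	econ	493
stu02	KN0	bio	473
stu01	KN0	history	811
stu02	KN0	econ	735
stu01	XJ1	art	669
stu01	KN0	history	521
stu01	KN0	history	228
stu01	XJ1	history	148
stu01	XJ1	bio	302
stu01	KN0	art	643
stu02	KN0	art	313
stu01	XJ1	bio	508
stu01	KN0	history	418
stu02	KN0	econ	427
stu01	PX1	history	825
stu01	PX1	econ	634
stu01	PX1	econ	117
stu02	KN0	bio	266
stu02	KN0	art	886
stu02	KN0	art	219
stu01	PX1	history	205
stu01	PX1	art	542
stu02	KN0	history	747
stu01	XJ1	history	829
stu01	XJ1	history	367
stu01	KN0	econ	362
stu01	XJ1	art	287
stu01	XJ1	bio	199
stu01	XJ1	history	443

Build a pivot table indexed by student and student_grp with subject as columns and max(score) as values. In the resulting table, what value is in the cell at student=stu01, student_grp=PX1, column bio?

916

Rows with student=stu01, student_grp=PX1 and subject=bio: score values are 898, 755, 644, 700, 916.
max(898, 755, 644, 700, 916) = 916.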